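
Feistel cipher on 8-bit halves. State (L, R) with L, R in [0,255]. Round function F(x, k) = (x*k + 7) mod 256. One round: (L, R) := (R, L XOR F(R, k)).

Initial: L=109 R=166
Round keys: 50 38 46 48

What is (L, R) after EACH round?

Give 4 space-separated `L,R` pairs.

Answer: 166,30 30,221 221,163 163,74

Derivation:
Round 1 (k=50): L=166 R=30
Round 2 (k=38): L=30 R=221
Round 3 (k=46): L=221 R=163
Round 4 (k=48): L=163 R=74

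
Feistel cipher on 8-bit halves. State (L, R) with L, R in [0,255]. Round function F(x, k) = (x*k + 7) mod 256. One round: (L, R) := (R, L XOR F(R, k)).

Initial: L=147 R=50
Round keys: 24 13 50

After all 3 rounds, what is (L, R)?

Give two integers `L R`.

Answer: 233 173

Derivation:
Round 1 (k=24): L=50 R=36
Round 2 (k=13): L=36 R=233
Round 3 (k=50): L=233 R=173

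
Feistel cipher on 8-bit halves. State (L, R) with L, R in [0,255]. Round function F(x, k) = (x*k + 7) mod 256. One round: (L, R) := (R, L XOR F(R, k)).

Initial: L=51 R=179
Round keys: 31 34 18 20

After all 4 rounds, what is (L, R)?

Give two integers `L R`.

Round 1 (k=31): L=179 R=135
Round 2 (k=34): L=135 R=70
Round 3 (k=18): L=70 R=116
Round 4 (k=20): L=116 R=81

Answer: 116 81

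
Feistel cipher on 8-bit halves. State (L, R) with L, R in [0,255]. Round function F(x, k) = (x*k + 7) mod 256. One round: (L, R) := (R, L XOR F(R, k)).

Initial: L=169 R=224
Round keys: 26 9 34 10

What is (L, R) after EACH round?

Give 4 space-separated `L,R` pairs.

Answer: 224,110 110,5 5,223 223,184

Derivation:
Round 1 (k=26): L=224 R=110
Round 2 (k=9): L=110 R=5
Round 3 (k=34): L=5 R=223
Round 4 (k=10): L=223 R=184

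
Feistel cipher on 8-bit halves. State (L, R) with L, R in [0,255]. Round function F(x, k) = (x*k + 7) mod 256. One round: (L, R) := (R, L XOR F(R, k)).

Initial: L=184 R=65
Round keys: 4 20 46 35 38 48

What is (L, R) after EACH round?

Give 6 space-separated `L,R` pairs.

Answer: 65,179 179,66 66,80 80,181 181,181 181,66

Derivation:
Round 1 (k=4): L=65 R=179
Round 2 (k=20): L=179 R=66
Round 3 (k=46): L=66 R=80
Round 4 (k=35): L=80 R=181
Round 5 (k=38): L=181 R=181
Round 6 (k=48): L=181 R=66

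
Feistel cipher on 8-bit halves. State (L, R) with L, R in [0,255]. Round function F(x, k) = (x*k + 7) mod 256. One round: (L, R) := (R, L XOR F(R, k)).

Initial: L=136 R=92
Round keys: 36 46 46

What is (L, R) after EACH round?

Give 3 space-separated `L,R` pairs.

Round 1 (k=36): L=92 R=127
Round 2 (k=46): L=127 R=133
Round 3 (k=46): L=133 R=146

Answer: 92,127 127,133 133,146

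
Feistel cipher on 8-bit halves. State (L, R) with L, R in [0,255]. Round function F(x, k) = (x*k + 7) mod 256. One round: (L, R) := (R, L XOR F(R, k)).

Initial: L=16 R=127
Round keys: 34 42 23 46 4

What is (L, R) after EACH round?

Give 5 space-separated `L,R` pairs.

Answer: 127,245 245,70 70,164 164,57 57,79

Derivation:
Round 1 (k=34): L=127 R=245
Round 2 (k=42): L=245 R=70
Round 3 (k=23): L=70 R=164
Round 4 (k=46): L=164 R=57
Round 5 (k=4): L=57 R=79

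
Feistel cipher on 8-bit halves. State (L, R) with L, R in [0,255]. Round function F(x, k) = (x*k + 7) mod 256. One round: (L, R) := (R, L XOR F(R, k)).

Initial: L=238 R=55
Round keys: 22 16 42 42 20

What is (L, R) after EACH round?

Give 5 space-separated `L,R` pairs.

Answer: 55,47 47,192 192,168 168,87 87,123

Derivation:
Round 1 (k=22): L=55 R=47
Round 2 (k=16): L=47 R=192
Round 3 (k=42): L=192 R=168
Round 4 (k=42): L=168 R=87
Round 5 (k=20): L=87 R=123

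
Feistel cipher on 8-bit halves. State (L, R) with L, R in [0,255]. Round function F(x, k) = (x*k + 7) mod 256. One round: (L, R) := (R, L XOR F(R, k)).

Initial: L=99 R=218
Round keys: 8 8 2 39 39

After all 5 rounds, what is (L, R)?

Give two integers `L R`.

Answer: 231 141

Derivation:
Round 1 (k=8): L=218 R=180
Round 2 (k=8): L=180 R=125
Round 3 (k=2): L=125 R=181
Round 4 (k=39): L=181 R=231
Round 5 (k=39): L=231 R=141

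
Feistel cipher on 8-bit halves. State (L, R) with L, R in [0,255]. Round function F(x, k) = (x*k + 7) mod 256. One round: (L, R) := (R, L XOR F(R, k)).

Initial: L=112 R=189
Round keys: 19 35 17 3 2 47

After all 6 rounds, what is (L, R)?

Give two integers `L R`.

Answer: 54 51

Derivation:
Round 1 (k=19): L=189 R=126
Round 2 (k=35): L=126 R=252
Round 3 (k=17): L=252 R=189
Round 4 (k=3): L=189 R=194
Round 5 (k=2): L=194 R=54
Round 6 (k=47): L=54 R=51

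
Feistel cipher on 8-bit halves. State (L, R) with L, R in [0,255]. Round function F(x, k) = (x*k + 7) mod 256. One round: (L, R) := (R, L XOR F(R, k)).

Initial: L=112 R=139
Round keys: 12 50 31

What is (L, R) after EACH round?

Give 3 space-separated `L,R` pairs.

Answer: 139,251 251,134 134,186

Derivation:
Round 1 (k=12): L=139 R=251
Round 2 (k=50): L=251 R=134
Round 3 (k=31): L=134 R=186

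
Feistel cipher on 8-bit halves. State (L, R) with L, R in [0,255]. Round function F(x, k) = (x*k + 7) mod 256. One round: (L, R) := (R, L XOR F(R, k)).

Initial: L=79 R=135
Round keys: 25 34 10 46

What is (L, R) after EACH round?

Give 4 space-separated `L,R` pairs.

Answer: 135,121 121,158 158,74 74,205

Derivation:
Round 1 (k=25): L=135 R=121
Round 2 (k=34): L=121 R=158
Round 3 (k=10): L=158 R=74
Round 4 (k=46): L=74 R=205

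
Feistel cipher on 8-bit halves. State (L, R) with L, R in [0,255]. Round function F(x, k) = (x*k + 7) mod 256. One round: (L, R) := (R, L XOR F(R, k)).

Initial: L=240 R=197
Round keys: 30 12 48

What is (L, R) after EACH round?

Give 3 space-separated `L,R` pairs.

Round 1 (k=30): L=197 R=237
Round 2 (k=12): L=237 R=230
Round 3 (k=48): L=230 R=202

Answer: 197,237 237,230 230,202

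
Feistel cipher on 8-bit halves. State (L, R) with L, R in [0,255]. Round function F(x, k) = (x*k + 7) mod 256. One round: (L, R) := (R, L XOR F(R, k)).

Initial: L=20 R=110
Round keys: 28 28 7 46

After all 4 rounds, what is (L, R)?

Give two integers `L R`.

Round 1 (k=28): L=110 R=27
Round 2 (k=28): L=27 R=149
Round 3 (k=7): L=149 R=1
Round 4 (k=46): L=1 R=160

Answer: 1 160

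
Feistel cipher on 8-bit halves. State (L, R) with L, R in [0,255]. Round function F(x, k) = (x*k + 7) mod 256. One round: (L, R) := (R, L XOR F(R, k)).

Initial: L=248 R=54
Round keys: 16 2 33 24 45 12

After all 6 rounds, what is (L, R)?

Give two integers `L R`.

Round 1 (k=16): L=54 R=159
Round 2 (k=2): L=159 R=115
Round 3 (k=33): L=115 R=69
Round 4 (k=24): L=69 R=12
Round 5 (k=45): L=12 R=102
Round 6 (k=12): L=102 R=195

Answer: 102 195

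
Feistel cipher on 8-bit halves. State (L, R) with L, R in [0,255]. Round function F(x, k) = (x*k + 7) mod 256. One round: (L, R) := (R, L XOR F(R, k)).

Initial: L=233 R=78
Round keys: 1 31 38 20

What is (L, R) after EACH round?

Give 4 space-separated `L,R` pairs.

Round 1 (k=1): L=78 R=188
Round 2 (k=31): L=188 R=133
Round 3 (k=38): L=133 R=121
Round 4 (k=20): L=121 R=254

Answer: 78,188 188,133 133,121 121,254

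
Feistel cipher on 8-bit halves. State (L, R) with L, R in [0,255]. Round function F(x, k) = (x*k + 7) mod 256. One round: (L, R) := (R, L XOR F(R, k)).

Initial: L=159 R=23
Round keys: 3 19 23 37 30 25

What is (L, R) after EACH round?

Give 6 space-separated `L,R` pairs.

Answer: 23,211 211,167 167,219 219,9 9,206 206,44

Derivation:
Round 1 (k=3): L=23 R=211
Round 2 (k=19): L=211 R=167
Round 3 (k=23): L=167 R=219
Round 4 (k=37): L=219 R=9
Round 5 (k=30): L=9 R=206
Round 6 (k=25): L=206 R=44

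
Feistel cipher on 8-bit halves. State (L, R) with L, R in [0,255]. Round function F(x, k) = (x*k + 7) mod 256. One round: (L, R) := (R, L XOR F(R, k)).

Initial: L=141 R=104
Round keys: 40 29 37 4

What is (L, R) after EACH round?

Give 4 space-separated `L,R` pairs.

Round 1 (k=40): L=104 R=202
Round 2 (k=29): L=202 R=129
Round 3 (k=37): L=129 R=102
Round 4 (k=4): L=102 R=30

Answer: 104,202 202,129 129,102 102,30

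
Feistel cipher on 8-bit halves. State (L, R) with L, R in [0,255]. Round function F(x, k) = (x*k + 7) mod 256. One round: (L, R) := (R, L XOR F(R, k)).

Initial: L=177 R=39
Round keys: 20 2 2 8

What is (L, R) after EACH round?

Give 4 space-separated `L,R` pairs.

Answer: 39,162 162,108 108,125 125,131

Derivation:
Round 1 (k=20): L=39 R=162
Round 2 (k=2): L=162 R=108
Round 3 (k=2): L=108 R=125
Round 4 (k=8): L=125 R=131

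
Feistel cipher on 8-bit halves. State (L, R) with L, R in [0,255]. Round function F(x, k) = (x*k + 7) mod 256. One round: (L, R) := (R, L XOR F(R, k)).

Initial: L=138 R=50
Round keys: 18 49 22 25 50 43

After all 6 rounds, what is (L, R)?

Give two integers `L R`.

Round 1 (k=18): L=50 R=1
Round 2 (k=49): L=1 R=10
Round 3 (k=22): L=10 R=226
Round 4 (k=25): L=226 R=19
Round 5 (k=50): L=19 R=95
Round 6 (k=43): L=95 R=239

Answer: 95 239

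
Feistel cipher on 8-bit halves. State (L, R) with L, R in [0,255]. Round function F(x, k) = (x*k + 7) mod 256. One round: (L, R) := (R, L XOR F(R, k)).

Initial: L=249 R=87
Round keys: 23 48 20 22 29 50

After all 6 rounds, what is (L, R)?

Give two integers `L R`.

Round 1 (k=23): L=87 R=33
Round 2 (k=48): L=33 R=96
Round 3 (k=20): L=96 R=166
Round 4 (k=22): L=166 R=43
Round 5 (k=29): L=43 R=64
Round 6 (k=50): L=64 R=172

Answer: 64 172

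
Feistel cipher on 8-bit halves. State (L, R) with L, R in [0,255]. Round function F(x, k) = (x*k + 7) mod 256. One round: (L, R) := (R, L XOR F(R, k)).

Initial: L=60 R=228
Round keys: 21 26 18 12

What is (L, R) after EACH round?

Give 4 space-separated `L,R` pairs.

Answer: 228,135 135,89 89,206 206,246

Derivation:
Round 1 (k=21): L=228 R=135
Round 2 (k=26): L=135 R=89
Round 3 (k=18): L=89 R=206
Round 4 (k=12): L=206 R=246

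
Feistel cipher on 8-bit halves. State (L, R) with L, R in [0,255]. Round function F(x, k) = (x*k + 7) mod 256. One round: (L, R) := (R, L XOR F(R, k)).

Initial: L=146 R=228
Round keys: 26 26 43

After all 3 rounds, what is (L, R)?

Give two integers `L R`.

Answer: 221 155

Derivation:
Round 1 (k=26): L=228 R=189
Round 2 (k=26): L=189 R=221
Round 3 (k=43): L=221 R=155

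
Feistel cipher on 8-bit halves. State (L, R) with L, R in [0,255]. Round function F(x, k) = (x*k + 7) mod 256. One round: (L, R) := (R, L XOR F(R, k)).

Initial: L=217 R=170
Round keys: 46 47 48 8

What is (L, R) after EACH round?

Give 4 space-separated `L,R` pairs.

Answer: 170,74 74,55 55,29 29,216

Derivation:
Round 1 (k=46): L=170 R=74
Round 2 (k=47): L=74 R=55
Round 3 (k=48): L=55 R=29
Round 4 (k=8): L=29 R=216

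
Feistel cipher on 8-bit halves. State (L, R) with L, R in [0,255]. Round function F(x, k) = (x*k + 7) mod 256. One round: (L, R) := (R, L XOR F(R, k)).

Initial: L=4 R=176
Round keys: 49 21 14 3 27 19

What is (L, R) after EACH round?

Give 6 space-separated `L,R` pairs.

Round 1 (k=49): L=176 R=179
Round 2 (k=21): L=179 R=6
Round 3 (k=14): L=6 R=232
Round 4 (k=3): L=232 R=185
Round 5 (k=27): L=185 R=98
Round 6 (k=19): L=98 R=244

Answer: 176,179 179,6 6,232 232,185 185,98 98,244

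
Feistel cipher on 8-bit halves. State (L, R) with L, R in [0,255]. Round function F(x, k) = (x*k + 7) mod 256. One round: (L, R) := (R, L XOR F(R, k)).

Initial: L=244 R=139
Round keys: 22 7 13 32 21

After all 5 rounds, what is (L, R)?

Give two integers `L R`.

Round 1 (k=22): L=139 R=13
Round 2 (k=7): L=13 R=233
Round 3 (k=13): L=233 R=209
Round 4 (k=32): L=209 R=206
Round 5 (k=21): L=206 R=60

Answer: 206 60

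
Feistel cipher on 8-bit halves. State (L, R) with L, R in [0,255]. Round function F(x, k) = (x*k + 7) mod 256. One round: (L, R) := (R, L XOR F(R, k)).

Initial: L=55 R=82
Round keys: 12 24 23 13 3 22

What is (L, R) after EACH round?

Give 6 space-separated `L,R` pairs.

Answer: 82,232 232,149 149,130 130,52 52,33 33,233

Derivation:
Round 1 (k=12): L=82 R=232
Round 2 (k=24): L=232 R=149
Round 3 (k=23): L=149 R=130
Round 4 (k=13): L=130 R=52
Round 5 (k=3): L=52 R=33
Round 6 (k=22): L=33 R=233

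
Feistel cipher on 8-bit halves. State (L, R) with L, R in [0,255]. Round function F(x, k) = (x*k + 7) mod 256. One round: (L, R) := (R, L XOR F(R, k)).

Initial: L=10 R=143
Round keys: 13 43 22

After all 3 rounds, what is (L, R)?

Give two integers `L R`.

Answer: 72 119

Derivation:
Round 1 (k=13): L=143 R=64
Round 2 (k=43): L=64 R=72
Round 3 (k=22): L=72 R=119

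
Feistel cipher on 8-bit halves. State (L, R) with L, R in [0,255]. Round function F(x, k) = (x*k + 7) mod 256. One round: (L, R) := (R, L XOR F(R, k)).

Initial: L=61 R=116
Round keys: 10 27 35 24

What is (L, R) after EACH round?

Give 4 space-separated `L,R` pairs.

Answer: 116,178 178,185 185,224 224,190

Derivation:
Round 1 (k=10): L=116 R=178
Round 2 (k=27): L=178 R=185
Round 3 (k=35): L=185 R=224
Round 4 (k=24): L=224 R=190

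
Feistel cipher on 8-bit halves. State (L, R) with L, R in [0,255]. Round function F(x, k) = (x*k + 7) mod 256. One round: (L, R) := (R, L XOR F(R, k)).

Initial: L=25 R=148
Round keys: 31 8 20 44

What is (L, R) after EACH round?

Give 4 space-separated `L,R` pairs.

Round 1 (k=31): L=148 R=234
Round 2 (k=8): L=234 R=195
Round 3 (k=20): L=195 R=169
Round 4 (k=44): L=169 R=208

Answer: 148,234 234,195 195,169 169,208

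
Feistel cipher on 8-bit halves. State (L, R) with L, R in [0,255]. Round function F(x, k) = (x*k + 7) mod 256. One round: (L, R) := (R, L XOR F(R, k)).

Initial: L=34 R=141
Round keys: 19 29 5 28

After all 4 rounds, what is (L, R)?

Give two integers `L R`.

Round 1 (k=19): L=141 R=92
Round 2 (k=29): L=92 R=254
Round 3 (k=5): L=254 R=161
Round 4 (k=28): L=161 R=93

Answer: 161 93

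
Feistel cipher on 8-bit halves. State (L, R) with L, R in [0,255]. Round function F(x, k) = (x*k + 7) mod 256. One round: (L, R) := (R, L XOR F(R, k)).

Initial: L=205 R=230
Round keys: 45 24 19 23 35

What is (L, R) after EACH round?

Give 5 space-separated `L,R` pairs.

Answer: 230,184 184,161 161,66 66,84 84,193

Derivation:
Round 1 (k=45): L=230 R=184
Round 2 (k=24): L=184 R=161
Round 3 (k=19): L=161 R=66
Round 4 (k=23): L=66 R=84
Round 5 (k=35): L=84 R=193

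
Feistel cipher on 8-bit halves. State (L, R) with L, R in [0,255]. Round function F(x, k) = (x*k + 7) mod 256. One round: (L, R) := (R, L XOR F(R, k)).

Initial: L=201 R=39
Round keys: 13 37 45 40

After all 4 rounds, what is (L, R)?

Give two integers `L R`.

Round 1 (k=13): L=39 R=203
Round 2 (k=37): L=203 R=121
Round 3 (k=45): L=121 R=135
Round 4 (k=40): L=135 R=102

Answer: 135 102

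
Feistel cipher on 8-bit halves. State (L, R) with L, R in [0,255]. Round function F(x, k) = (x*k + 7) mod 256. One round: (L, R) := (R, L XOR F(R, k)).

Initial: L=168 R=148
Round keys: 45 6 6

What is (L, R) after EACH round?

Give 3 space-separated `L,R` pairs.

Round 1 (k=45): L=148 R=163
Round 2 (k=6): L=163 R=77
Round 3 (k=6): L=77 R=118

Answer: 148,163 163,77 77,118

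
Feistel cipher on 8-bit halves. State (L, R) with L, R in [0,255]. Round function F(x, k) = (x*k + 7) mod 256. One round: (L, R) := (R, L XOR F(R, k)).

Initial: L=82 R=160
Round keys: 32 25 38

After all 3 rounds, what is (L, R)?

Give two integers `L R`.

Answer: 244 106

Derivation:
Round 1 (k=32): L=160 R=85
Round 2 (k=25): L=85 R=244
Round 3 (k=38): L=244 R=106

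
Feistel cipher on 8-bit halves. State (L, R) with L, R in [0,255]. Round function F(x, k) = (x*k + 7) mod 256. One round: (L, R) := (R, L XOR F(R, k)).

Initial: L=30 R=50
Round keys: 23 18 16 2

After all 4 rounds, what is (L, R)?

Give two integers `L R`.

Answer: 108 0

Derivation:
Round 1 (k=23): L=50 R=155
Round 2 (k=18): L=155 R=223
Round 3 (k=16): L=223 R=108
Round 4 (k=2): L=108 R=0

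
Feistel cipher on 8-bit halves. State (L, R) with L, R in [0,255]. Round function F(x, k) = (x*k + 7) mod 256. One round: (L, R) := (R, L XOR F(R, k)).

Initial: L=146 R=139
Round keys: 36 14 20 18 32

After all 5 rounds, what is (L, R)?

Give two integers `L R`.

Answer: 61 249

Derivation:
Round 1 (k=36): L=139 R=1
Round 2 (k=14): L=1 R=158
Round 3 (k=20): L=158 R=94
Round 4 (k=18): L=94 R=61
Round 5 (k=32): L=61 R=249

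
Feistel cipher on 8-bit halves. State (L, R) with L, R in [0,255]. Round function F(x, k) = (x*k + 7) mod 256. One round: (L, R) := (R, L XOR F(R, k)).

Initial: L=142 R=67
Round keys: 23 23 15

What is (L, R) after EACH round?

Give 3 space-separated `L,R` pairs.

Round 1 (k=23): L=67 R=130
Round 2 (k=23): L=130 R=246
Round 3 (k=15): L=246 R=243

Answer: 67,130 130,246 246,243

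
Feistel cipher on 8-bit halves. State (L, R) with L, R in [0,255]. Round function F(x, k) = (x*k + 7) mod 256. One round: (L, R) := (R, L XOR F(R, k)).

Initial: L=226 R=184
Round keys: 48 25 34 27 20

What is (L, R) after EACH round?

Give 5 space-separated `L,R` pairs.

Round 1 (k=48): L=184 R=101
Round 2 (k=25): L=101 R=92
Round 3 (k=34): L=92 R=90
Round 4 (k=27): L=90 R=217
Round 5 (k=20): L=217 R=161

Answer: 184,101 101,92 92,90 90,217 217,161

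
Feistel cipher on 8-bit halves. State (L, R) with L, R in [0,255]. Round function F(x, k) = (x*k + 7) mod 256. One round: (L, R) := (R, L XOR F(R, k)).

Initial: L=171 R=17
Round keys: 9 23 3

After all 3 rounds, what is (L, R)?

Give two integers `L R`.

Answer: 21 77

Derivation:
Round 1 (k=9): L=17 R=11
Round 2 (k=23): L=11 R=21
Round 3 (k=3): L=21 R=77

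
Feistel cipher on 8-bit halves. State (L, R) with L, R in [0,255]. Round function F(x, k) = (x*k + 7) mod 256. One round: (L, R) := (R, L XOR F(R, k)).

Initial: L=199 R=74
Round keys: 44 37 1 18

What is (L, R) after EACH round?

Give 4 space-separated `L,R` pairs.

Round 1 (k=44): L=74 R=120
Round 2 (k=37): L=120 R=21
Round 3 (k=1): L=21 R=100
Round 4 (k=18): L=100 R=26

Answer: 74,120 120,21 21,100 100,26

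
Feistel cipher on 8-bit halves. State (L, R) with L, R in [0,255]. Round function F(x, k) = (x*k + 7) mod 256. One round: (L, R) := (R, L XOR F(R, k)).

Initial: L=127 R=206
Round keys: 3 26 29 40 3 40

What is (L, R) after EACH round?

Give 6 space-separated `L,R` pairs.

Round 1 (k=3): L=206 R=14
Round 2 (k=26): L=14 R=189
Round 3 (k=29): L=189 R=126
Round 4 (k=40): L=126 R=10
Round 5 (k=3): L=10 R=91
Round 6 (k=40): L=91 R=53

Answer: 206,14 14,189 189,126 126,10 10,91 91,53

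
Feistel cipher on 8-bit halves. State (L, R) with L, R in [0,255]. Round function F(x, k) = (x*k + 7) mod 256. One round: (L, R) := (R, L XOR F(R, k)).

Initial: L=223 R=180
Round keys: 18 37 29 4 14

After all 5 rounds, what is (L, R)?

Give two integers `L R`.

Round 1 (k=18): L=180 R=112
Round 2 (k=37): L=112 R=131
Round 3 (k=29): L=131 R=174
Round 4 (k=4): L=174 R=60
Round 5 (k=14): L=60 R=225

Answer: 60 225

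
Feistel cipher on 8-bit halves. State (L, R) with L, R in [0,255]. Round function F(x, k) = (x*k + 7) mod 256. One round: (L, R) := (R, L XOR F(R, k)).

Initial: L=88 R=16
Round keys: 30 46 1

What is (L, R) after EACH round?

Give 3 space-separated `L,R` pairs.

Answer: 16,191 191,73 73,239

Derivation:
Round 1 (k=30): L=16 R=191
Round 2 (k=46): L=191 R=73
Round 3 (k=1): L=73 R=239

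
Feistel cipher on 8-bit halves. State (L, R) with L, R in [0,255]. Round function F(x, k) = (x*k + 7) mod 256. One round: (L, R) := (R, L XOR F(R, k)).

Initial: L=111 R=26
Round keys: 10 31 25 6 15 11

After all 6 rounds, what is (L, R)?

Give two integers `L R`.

Round 1 (k=10): L=26 R=100
Round 2 (k=31): L=100 R=57
Round 3 (k=25): L=57 R=252
Round 4 (k=6): L=252 R=214
Round 5 (k=15): L=214 R=109
Round 6 (k=11): L=109 R=96

Answer: 109 96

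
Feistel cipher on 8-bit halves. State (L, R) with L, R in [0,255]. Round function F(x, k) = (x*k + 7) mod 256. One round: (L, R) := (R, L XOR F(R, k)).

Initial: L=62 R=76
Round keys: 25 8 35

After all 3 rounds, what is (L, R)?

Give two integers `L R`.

Answer: 35 157

Derivation:
Round 1 (k=25): L=76 R=77
Round 2 (k=8): L=77 R=35
Round 3 (k=35): L=35 R=157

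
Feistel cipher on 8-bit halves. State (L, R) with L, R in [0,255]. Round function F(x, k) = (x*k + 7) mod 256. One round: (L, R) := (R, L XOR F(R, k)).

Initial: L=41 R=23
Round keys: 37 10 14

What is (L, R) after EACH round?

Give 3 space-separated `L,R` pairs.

Round 1 (k=37): L=23 R=115
Round 2 (k=10): L=115 R=146
Round 3 (k=14): L=146 R=112

Answer: 23,115 115,146 146,112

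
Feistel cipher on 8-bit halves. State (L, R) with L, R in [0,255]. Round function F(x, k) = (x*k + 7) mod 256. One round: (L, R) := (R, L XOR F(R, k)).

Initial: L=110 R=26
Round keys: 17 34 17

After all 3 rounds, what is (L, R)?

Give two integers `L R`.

Round 1 (k=17): L=26 R=175
Round 2 (k=34): L=175 R=95
Round 3 (k=17): L=95 R=249

Answer: 95 249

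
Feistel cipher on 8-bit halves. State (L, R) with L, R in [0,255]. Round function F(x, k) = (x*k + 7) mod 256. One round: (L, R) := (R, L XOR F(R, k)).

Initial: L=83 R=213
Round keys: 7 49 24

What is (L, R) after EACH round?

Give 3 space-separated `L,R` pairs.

Answer: 213,137 137,149 149,118

Derivation:
Round 1 (k=7): L=213 R=137
Round 2 (k=49): L=137 R=149
Round 3 (k=24): L=149 R=118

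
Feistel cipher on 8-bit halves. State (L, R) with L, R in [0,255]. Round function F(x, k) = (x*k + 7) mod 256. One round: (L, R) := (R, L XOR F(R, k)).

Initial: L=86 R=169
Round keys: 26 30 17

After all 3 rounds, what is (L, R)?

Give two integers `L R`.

Round 1 (k=26): L=169 R=103
Round 2 (k=30): L=103 R=176
Round 3 (k=17): L=176 R=208

Answer: 176 208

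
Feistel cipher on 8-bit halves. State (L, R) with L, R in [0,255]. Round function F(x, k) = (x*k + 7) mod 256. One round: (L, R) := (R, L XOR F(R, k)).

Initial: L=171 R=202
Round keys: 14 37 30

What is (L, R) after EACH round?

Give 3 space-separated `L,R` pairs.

Round 1 (k=14): L=202 R=184
Round 2 (k=37): L=184 R=85
Round 3 (k=30): L=85 R=69

Answer: 202,184 184,85 85,69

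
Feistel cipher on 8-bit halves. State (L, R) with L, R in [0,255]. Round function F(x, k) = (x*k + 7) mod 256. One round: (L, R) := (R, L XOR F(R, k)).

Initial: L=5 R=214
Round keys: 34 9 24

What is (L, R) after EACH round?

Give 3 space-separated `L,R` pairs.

Answer: 214,118 118,251 251,249

Derivation:
Round 1 (k=34): L=214 R=118
Round 2 (k=9): L=118 R=251
Round 3 (k=24): L=251 R=249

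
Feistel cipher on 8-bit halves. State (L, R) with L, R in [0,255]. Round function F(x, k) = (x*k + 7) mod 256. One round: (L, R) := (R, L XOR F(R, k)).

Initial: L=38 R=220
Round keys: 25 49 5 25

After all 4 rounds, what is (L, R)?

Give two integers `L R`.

Round 1 (k=25): L=220 R=165
Round 2 (k=49): L=165 R=64
Round 3 (k=5): L=64 R=226
Round 4 (k=25): L=226 R=89

Answer: 226 89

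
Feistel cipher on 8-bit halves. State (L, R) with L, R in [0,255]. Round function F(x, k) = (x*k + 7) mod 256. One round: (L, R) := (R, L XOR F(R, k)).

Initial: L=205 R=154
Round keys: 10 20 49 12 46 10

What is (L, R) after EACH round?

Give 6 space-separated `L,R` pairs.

Answer: 154,198 198,229 229,26 26,218 218,41 41,123

Derivation:
Round 1 (k=10): L=154 R=198
Round 2 (k=20): L=198 R=229
Round 3 (k=49): L=229 R=26
Round 4 (k=12): L=26 R=218
Round 5 (k=46): L=218 R=41
Round 6 (k=10): L=41 R=123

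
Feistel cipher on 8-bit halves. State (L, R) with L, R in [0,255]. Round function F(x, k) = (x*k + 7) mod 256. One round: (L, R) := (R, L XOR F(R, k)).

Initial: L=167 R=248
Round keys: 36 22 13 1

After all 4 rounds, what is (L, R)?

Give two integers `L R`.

Answer: 58 62

Derivation:
Round 1 (k=36): L=248 R=64
Round 2 (k=22): L=64 R=127
Round 3 (k=13): L=127 R=58
Round 4 (k=1): L=58 R=62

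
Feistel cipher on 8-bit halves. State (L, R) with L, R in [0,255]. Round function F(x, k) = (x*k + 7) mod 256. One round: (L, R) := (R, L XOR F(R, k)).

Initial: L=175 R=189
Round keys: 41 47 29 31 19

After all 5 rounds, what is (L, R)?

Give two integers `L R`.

Round 1 (k=41): L=189 R=227
Round 2 (k=47): L=227 R=9
Round 3 (k=29): L=9 R=239
Round 4 (k=31): L=239 R=241
Round 5 (k=19): L=241 R=5

Answer: 241 5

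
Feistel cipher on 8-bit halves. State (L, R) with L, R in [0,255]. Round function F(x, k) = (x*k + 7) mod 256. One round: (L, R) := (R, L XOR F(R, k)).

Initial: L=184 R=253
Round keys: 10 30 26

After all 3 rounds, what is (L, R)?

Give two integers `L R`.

Round 1 (k=10): L=253 R=81
Round 2 (k=30): L=81 R=120
Round 3 (k=26): L=120 R=102

Answer: 120 102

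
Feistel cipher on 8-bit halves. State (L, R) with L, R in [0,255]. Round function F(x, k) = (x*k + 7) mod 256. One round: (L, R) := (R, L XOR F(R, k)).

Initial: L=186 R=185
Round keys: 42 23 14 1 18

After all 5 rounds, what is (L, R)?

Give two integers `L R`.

Round 1 (k=42): L=185 R=219
Round 2 (k=23): L=219 R=13
Round 3 (k=14): L=13 R=102
Round 4 (k=1): L=102 R=96
Round 5 (k=18): L=96 R=161

Answer: 96 161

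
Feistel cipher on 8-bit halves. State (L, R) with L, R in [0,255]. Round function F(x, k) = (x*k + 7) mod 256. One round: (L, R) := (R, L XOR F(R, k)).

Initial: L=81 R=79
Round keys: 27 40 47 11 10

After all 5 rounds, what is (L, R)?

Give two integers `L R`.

Answer: 245 83

Derivation:
Round 1 (k=27): L=79 R=13
Round 2 (k=40): L=13 R=64
Round 3 (k=47): L=64 R=202
Round 4 (k=11): L=202 R=245
Round 5 (k=10): L=245 R=83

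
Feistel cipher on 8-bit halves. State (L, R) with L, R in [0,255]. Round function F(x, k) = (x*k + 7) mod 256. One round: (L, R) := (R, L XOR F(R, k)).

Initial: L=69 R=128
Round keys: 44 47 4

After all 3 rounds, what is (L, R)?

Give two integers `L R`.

Round 1 (k=44): L=128 R=66
Round 2 (k=47): L=66 R=165
Round 3 (k=4): L=165 R=217

Answer: 165 217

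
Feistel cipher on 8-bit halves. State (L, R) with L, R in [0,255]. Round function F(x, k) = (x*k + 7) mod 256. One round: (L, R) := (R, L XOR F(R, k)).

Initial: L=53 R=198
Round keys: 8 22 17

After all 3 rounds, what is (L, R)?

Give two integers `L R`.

Round 1 (k=8): L=198 R=2
Round 2 (k=22): L=2 R=245
Round 3 (k=17): L=245 R=78

Answer: 245 78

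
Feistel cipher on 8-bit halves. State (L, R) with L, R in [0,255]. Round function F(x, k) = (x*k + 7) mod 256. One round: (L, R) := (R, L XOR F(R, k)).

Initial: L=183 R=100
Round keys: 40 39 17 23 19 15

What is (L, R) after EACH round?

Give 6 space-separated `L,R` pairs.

Answer: 100,16 16,19 19,90 90,14 14,75 75,98

Derivation:
Round 1 (k=40): L=100 R=16
Round 2 (k=39): L=16 R=19
Round 3 (k=17): L=19 R=90
Round 4 (k=23): L=90 R=14
Round 5 (k=19): L=14 R=75
Round 6 (k=15): L=75 R=98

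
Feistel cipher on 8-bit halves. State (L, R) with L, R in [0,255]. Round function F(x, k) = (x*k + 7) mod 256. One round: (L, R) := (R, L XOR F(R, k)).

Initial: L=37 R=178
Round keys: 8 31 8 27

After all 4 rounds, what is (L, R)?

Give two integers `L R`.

Answer: 141 193

Derivation:
Round 1 (k=8): L=178 R=178
Round 2 (k=31): L=178 R=39
Round 3 (k=8): L=39 R=141
Round 4 (k=27): L=141 R=193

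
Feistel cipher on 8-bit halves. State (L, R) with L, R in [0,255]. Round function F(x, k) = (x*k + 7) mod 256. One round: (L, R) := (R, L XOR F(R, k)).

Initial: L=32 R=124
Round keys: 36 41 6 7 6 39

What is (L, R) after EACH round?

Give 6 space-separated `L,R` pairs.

Round 1 (k=36): L=124 R=87
Round 2 (k=41): L=87 R=138
Round 3 (k=6): L=138 R=20
Round 4 (k=7): L=20 R=25
Round 5 (k=6): L=25 R=137
Round 6 (k=39): L=137 R=255

Answer: 124,87 87,138 138,20 20,25 25,137 137,255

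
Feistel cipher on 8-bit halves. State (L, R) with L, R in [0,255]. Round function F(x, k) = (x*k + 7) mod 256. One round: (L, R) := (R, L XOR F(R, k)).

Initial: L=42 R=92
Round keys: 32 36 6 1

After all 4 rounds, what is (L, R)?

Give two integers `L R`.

Round 1 (k=32): L=92 R=173
Round 2 (k=36): L=173 R=7
Round 3 (k=6): L=7 R=156
Round 4 (k=1): L=156 R=164

Answer: 156 164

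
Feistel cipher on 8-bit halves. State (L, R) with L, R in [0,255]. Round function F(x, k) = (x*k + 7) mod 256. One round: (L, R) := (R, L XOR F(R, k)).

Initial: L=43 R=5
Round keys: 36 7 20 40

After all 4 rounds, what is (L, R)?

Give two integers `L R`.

Round 1 (k=36): L=5 R=144
Round 2 (k=7): L=144 R=242
Round 3 (k=20): L=242 R=127
Round 4 (k=40): L=127 R=45

Answer: 127 45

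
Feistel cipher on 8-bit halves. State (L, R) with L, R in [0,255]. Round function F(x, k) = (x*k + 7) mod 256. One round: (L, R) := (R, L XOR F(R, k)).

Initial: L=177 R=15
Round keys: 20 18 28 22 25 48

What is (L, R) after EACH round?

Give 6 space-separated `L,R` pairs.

Answer: 15,130 130,36 36,117 117,49 49,165 165,198

Derivation:
Round 1 (k=20): L=15 R=130
Round 2 (k=18): L=130 R=36
Round 3 (k=28): L=36 R=117
Round 4 (k=22): L=117 R=49
Round 5 (k=25): L=49 R=165
Round 6 (k=48): L=165 R=198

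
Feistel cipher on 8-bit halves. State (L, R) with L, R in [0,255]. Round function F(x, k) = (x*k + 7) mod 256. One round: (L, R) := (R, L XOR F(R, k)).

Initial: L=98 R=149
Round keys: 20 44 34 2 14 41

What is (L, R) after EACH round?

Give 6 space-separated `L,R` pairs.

Round 1 (k=20): L=149 R=201
Round 2 (k=44): L=201 R=6
Round 3 (k=34): L=6 R=26
Round 4 (k=2): L=26 R=61
Round 5 (k=14): L=61 R=71
Round 6 (k=41): L=71 R=91

Answer: 149,201 201,6 6,26 26,61 61,71 71,91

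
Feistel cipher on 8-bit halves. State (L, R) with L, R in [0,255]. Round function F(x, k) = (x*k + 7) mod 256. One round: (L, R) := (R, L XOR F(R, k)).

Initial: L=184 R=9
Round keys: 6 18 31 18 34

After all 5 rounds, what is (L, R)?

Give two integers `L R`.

Round 1 (k=6): L=9 R=133
Round 2 (k=18): L=133 R=104
Round 3 (k=31): L=104 R=26
Round 4 (k=18): L=26 R=179
Round 5 (k=34): L=179 R=215

Answer: 179 215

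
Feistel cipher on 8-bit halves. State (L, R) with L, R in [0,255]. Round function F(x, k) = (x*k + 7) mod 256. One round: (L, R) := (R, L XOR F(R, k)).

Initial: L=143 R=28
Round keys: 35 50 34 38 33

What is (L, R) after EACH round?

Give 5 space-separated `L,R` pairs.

Round 1 (k=35): L=28 R=84
Round 2 (k=50): L=84 R=115
Round 3 (k=34): L=115 R=25
Round 4 (k=38): L=25 R=206
Round 5 (k=33): L=206 R=140

Answer: 28,84 84,115 115,25 25,206 206,140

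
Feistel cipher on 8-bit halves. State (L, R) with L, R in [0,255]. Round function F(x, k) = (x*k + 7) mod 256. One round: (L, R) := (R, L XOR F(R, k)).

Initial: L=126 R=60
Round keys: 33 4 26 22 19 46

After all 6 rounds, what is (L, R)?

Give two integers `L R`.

Answer: 199 9

Derivation:
Round 1 (k=33): L=60 R=189
Round 2 (k=4): L=189 R=199
Round 3 (k=26): L=199 R=128
Round 4 (k=22): L=128 R=192
Round 5 (k=19): L=192 R=199
Round 6 (k=46): L=199 R=9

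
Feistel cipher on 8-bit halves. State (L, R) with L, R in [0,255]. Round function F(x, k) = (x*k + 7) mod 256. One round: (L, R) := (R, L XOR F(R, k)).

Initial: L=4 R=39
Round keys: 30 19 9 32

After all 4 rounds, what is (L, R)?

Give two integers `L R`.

Round 1 (k=30): L=39 R=157
Round 2 (k=19): L=157 R=137
Round 3 (k=9): L=137 R=69
Round 4 (k=32): L=69 R=46

Answer: 69 46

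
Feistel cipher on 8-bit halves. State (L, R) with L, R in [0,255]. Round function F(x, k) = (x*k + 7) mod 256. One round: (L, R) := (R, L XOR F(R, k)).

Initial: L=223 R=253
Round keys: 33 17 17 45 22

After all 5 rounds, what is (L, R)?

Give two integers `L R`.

Round 1 (k=33): L=253 R=123
Round 2 (k=17): L=123 R=207
Round 3 (k=17): L=207 R=189
Round 4 (k=45): L=189 R=143
Round 5 (k=22): L=143 R=236

Answer: 143 236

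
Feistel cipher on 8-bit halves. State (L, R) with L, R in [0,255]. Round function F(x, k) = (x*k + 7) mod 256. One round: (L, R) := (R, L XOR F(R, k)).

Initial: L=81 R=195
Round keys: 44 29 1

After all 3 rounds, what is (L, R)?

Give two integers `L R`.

Round 1 (k=44): L=195 R=218
Round 2 (k=29): L=218 R=122
Round 3 (k=1): L=122 R=91

Answer: 122 91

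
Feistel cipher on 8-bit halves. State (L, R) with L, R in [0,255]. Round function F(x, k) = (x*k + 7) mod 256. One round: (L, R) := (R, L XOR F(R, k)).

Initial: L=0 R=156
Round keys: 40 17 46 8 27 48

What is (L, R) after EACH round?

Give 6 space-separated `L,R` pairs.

Answer: 156,103 103,66 66,132 132,101 101,42 42,130

Derivation:
Round 1 (k=40): L=156 R=103
Round 2 (k=17): L=103 R=66
Round 3 (k=46): L=66 R=132
Round 4 (k=8): L=132 R=101
Round 5 (k=27): L=101 R=42
Round 6 (k=48): L=42 R=130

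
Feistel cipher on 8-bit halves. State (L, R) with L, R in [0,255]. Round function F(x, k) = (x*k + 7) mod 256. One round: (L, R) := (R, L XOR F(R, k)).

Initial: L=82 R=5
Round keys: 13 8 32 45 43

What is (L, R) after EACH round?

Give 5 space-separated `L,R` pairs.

Round 1 (k=13): L=5 R=26
Round 2 (k=8): L=26 R=210
Round 3 (k=32): L=210 R=93
Round 4 (k=45): L=93 R=178
Round 5 (k=43): L=178 R=176

Answer: 5,26 26,210 210,93 93,178 178,176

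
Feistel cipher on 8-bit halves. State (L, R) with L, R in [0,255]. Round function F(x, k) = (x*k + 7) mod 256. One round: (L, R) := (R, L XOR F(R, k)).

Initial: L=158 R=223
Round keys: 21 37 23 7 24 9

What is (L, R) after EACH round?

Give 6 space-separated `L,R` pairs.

Answer: 223,204 204,92 92,135 135,228 228,224 224,3

Derivation:
Round 1 (k=21): L=223 R=204
Round 2 (k=37): L=204 R=92
Round 3 (k=23): L=92 R=135
Round 4 (k=7): L=135 R=228
Round 5 (k=24): L=228 R=224
Round 6 (k=9): L=224 R=3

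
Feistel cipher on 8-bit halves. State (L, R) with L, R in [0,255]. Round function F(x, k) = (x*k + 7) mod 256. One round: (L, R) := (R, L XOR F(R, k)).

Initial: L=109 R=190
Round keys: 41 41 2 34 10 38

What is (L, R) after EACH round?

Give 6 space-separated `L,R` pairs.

Answer: 190,24 24,97 97,209 209,168 168,70 70,195

Derivation:
Round 1 (k=41): L=190 R=24
Round 2 (k=41): L=24 R=97
Round 3 (k=2): L=97 R=209
Round 4 (k=34): L=209 R=168
Round 5 (k=10): L=168 R=70
Round 6 (k=38): L=70 R=195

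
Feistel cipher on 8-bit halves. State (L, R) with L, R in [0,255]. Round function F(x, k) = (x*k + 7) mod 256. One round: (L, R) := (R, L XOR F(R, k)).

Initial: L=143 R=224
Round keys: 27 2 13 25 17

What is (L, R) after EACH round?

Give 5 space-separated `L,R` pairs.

Answer: 224,40 40,183 183,122 122,70 70,215

Derivation:
Round 1 (k=27): L=224 R=40
Round 2 (k=2): L=40 R=183
Round 3 (k=13): L=183 R=122
Round 4 (k=25): L=122 R=70
Round 5 (k=17): L=70 R=215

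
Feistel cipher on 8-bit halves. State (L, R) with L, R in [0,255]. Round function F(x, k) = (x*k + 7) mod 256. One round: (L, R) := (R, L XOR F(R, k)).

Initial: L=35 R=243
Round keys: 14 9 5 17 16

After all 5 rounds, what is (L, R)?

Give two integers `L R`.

Round 1 (k=14): L=243 R=114
Round 2 (k=9): L=114 R=250
Round 3 (k=5): L=250 R=155
Round 4 (k=17): L=155 R=168
Round 5 (k=16): L=168 R=28

Answer: 168 28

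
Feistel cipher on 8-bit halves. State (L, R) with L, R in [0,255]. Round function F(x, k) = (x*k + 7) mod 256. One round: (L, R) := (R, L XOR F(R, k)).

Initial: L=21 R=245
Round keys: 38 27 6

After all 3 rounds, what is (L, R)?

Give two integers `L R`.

Answer: 34 163

Derivation:
Round 1 (k=38): L=245 R=112
Round 2 (k=27): L=112 R=34
Round 3 (k=6): L=34 R=163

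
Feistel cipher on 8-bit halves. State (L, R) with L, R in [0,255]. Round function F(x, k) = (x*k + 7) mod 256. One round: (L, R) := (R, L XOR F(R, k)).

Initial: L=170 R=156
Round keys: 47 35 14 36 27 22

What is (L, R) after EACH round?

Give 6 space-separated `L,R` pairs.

Answer: 156,1 1,182 182,250 250,153 153,208 208,126

Derivation:
Round 1 (k=47): L=156 R=1
Round 2 (k=35): L=1 R=182
Round 3 (k=14): L=182 R=250
Round 4 (k=36): L=250 R=153
Round 5 (k=27): L=153 R=208
Round 6 (k=22): L=208 R=126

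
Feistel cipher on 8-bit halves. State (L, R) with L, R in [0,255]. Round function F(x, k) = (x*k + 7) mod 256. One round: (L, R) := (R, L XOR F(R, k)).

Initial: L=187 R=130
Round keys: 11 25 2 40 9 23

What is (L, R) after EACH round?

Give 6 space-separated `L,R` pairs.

Round 1 (k=11): L=130 R=38
Round 2 (k=25): L=38 R=63
Round 3 (k=2): L=63 R=163
Round 4 (k=40): L=163 R=64
Round 5 (k=9): L=64 R=228
Round 6 (k=23): L=228 R=195

Answer: 130,38 38,63 63,163 163,64 64,228 228,195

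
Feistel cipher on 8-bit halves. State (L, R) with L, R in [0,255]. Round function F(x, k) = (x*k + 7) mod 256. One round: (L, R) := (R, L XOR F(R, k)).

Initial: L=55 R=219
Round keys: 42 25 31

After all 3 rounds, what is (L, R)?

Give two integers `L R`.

Round 1 (k=42): L=219 R=194
Round 2 (k=25): L=194 R=34
Round 3 (k=31): L=34 R=231

Answer: 34 231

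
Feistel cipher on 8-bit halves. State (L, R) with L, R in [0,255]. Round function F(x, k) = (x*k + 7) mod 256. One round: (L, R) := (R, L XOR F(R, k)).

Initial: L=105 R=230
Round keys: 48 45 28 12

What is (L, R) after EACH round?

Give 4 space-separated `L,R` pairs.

Round 1 (k=48): L=230 R=78
Round 2 (k=45): L=78 R=91
Round 3 (k=28): L=91 R=181
Round 4 (k=12): L=181 R=216

Answer: 230,78 78,91 91,181 181,216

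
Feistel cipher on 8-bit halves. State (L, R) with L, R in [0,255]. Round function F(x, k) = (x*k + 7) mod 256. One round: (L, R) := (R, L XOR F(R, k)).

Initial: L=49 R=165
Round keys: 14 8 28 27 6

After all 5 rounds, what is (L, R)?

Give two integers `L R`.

Round 1 (k=14): L=165 R=60
Round 2 (k=8): L=60 R=66
Round 3 (k=28): L=66 R=3
Round 4 (k=27): L=3 R=26
Round 5 (k=6): L=26 R=160

Answer: 26 160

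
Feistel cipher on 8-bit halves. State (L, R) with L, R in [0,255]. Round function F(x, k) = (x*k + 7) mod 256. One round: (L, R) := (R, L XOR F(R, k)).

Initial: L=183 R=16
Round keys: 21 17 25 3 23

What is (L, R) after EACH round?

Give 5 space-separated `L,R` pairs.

Answer: 16,224 224,247 247,198 198,174 174,111

Derivation:
Round 1 (k=21): L=16 R=224
Round 2 (k=17): L=224 R=247
Round 3 (k=25): L=247 R=198
Round 4 (k=3): L=198 R=174
Round 5 (k=23): L=174 R=111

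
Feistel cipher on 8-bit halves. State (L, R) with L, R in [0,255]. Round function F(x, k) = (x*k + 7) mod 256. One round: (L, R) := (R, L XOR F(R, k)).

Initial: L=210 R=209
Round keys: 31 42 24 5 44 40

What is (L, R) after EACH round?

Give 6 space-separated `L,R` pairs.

Answer: 209,132 132,126 126,83 83,216 216,116 116,255

Derivation:
Round 1 (k=31): L=209 R=132
Round 2 (k=42): L=132 R=126
Round 3 (k=24): L=126 R=83
Round 4 (k=5): L=83 R=216
Round 5 (k=44): L=216 R=116
Round 6 (k=40): L=116 R=255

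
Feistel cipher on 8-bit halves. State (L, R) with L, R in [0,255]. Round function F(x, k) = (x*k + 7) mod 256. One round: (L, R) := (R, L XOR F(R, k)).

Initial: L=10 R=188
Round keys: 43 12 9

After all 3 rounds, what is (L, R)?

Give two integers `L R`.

Round 1 (k=43): L=188 R=145
Round 2 (k=12): L=145 R=111
Round 3 (k=9): L=111 R=127

Answer: 111 127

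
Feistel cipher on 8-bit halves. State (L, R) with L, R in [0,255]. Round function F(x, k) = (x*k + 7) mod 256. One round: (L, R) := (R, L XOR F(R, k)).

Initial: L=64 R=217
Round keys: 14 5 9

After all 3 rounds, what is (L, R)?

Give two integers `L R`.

Round 1 (k=14): L=217 R=165
Round 2 (k=5): L=165 R=153
Round 3 (k=9): L=153 R=205

Answer: 153 205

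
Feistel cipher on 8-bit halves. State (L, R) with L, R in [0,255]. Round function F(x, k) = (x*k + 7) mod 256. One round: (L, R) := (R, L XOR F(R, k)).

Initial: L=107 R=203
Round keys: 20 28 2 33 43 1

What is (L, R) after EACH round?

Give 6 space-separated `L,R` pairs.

Round 1 (k=20): L=203 R=136
Round 2 (k=28): L=136 R=44
Round 3 (k=2): L=44 R=215
Round 4 (k=33): L=215 R=146
Round 5 (k=43): L=146 R=90
Round 6 (k=1): L=90 R=243

Answer: 203,136 136,44 44,215 215,146 146,90 90,243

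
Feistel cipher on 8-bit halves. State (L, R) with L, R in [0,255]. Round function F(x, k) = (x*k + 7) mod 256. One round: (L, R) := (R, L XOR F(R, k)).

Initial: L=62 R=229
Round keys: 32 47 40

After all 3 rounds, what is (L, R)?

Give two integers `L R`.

Answer: 251 166

Derivation:
Round 1 (k=32): L=229 R=153
Round 2 (k=47): L=153 R=251
Round 3 (k=40): L=251 R=166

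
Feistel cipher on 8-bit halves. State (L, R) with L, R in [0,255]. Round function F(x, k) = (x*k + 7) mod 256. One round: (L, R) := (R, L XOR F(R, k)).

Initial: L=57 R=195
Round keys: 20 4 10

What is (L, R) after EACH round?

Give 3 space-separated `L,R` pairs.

Answer: 195,122 122,44 44,197

Derivation:
Round 1 (k=20): L=195 R=122
Round 2 (k=4): L=122 R=44
Round 3 (k=10): L=44 R=197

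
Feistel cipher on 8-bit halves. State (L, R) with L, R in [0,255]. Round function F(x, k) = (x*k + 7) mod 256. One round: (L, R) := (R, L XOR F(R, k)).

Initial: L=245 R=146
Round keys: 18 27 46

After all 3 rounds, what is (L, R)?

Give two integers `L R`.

Round 1 (k=18): L=146 R=190
Round 2 (k=27): L=190 R=131
Round 3 (k=46): L=131 R=47

Answer: 131 47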